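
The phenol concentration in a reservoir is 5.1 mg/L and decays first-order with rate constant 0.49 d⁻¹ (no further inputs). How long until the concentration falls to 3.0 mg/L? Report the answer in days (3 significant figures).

1.08 d

t = ln(C₀/C)/k = ln(5.1/3.0)/0.49 = 0.5306/0.49 = 1.083 d.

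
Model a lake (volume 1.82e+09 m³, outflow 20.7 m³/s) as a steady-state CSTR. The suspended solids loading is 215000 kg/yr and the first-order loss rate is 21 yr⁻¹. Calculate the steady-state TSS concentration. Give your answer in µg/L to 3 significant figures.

Outflow Q = 20.7 m³/s × 3.156e+07 s/yr = 6.532e+08 m³/yr.
Steady-state CSTR mass balance: W = Q·C + k·V·C, so C = W/(Q + kV).
Q + kV = 6.532e+08 + 21·1.82e+09 = 3.887e+10 m³/yr.
C = 215000/3.887e+10 = 5.531e-06 kg/m³ = 0.005531 mg/L = 5.531 µg/L.

5.53 µg/L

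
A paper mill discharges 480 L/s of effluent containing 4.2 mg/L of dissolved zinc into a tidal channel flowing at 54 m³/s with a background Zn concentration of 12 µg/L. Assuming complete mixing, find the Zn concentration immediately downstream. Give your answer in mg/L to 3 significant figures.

480 L/s = 0.48 m³/s.
12 µg/L = 0.012 mg/L.
Flow-weighted mixing gives C = (0.48·4.2 + 54·0.012) / (0.48 + 54) = 2.664/54.48 = 0.0489 mg/L.

0.0489 mg/L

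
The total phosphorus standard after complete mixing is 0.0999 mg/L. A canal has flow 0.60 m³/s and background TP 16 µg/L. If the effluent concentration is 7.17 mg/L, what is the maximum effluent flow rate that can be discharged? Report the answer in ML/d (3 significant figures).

16 µg/L = 0.016 mg/L.
Mass balance at complete mixing: C_std·(Q_w + Q_r) = Q_w·C_e + Q_r·C_b.
Rearranging, Q_w = Q_r·(C_std − C_b)/(C_e − C_std) = 0.60·(0.0999 − 0.016) / (7.17 − 0.0999) = 0.00712 m³/s.
= 0.6152 ML/d.

0.615 ML/d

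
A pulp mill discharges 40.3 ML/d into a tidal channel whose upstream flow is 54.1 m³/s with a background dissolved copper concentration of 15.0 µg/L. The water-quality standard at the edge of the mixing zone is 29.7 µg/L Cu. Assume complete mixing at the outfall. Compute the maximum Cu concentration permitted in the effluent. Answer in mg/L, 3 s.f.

1.73 mg/L

40.3 ML/d = 0.4664 m³/s.
15.0 µg/L = 0.015 mg/L.
29.7 µg/L = 0.0297 mg/L.
Mass balance: 0.0297·54.57 = 0.4664·Cₑ + 54.1·0.015.
Cₑ = (1.621 − 0.8115) / 0.4664 = 1.735 mg/L.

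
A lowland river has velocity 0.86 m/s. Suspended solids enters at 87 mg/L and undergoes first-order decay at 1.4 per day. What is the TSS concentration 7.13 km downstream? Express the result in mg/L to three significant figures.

76.1 mg/L

Travel time t = 7.13 km / 0.86 m/s = 7130/0.86 = 8291 s = 0.09596 d.
First-order decay: C = 87·exp(−1.4·0.09596) = 87·0.8743 = 76.06 mg/L.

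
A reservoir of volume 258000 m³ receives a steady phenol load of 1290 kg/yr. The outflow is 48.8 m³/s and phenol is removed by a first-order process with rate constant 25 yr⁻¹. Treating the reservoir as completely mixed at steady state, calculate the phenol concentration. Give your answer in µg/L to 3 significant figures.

0.834 µg/L

Outflow Q = 48.8 m³/s × 3.156e+07 s/yr = 1.54e+09 m³/yr.
Steady-state CSTR mass balance: W = Q·C + k·V·C, so C = W/(Q + kV).
Q + kV = 1.54e+09 + 25·258000 = 1.546e+09 m³/yr.
C = 1290/1.546e+09 = 8.342e-07 kg/m³ = 0.0008342 mg/L = 0.8342 µg/L.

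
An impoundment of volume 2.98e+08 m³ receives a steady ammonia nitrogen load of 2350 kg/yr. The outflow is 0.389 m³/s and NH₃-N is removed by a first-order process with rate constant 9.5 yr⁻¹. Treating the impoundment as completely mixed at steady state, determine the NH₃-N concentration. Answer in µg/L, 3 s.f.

Outflow Q = 0.389 m³/s × 3.156e+07 s/yr = 1.228e+07 m³/yr.
Steady-state CSTR mass balance: W = Q·C + k·V·C, so C = W/(Q + kV).
Q + kV = 1.228e+07 + 9.5·2.98e+08 = 2.843e+09 m³/yr.
C = 2350/2.843e+09 = 8.265e-07 kg/m³ = 0.0008265 mg/L = 0.8265 µg/L.

0.827 µg/L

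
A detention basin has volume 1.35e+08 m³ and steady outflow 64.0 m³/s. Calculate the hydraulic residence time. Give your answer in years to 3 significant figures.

Q = 64.0 m³/s × 3.156e+07 s/yr = 2.02e+09 m³/yr.
Hydraulic residence time τ = V/Q = 1.35e+08/2.02e+09 = 0.06684 yr.

0.0668 yr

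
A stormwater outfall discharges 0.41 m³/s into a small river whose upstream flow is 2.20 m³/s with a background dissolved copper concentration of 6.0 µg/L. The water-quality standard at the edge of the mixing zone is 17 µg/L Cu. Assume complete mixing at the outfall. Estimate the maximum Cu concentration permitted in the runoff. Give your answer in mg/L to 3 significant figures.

0.0760 mg/L

6.0 µg/L = 0.006 mg/L.
17 µg/L = 0.017 mg/L.
Mass balance: 0.017·2.61 = 0.41·Cₑ + 2.2·0.006.
Cₑ = (0.04437 − 0.0132) / 0.41 = 0.07602 mg/L.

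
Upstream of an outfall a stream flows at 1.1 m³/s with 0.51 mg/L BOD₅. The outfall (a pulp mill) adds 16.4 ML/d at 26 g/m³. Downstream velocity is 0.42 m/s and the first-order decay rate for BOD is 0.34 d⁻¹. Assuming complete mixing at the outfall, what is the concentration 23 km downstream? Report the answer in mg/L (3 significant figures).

3.44 mg/L

16.4 ML/d = 0.1898 m³/s.
After complete mixing, C₀ = (0.1898·26 + 1.1·0.51) / 1.29 = 4.261 mg/L.
Travel time t = 2.3e+04 m / 0.42 m/s = 5.476e+04 s = 0.6338 d.
C = 4.261·exp(−0.34·0.6338) = 4.261·0.8061 = 3.435 mg/L.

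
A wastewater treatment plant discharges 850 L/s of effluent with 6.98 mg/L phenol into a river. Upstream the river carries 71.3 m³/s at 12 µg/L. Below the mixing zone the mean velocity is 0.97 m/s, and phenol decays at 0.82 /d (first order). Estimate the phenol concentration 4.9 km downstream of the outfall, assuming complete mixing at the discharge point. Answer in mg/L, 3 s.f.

0.0897 mg/L

850 L/s = 0.85 m³/s.
12 µg/L = 0.012 mg/L.
After complete mixing, C₀ = (0.85·6.98 + 71.3·0.012) / 72.15 = 0.09409 mg/L.
Travel time t = 4900 m / 0.97 m/s = 5052 s = 0.05847 d.
C = 0.09409·exp(−0.82·0.05847) = 0.09409·0.9532 = 0.08969 mg/L.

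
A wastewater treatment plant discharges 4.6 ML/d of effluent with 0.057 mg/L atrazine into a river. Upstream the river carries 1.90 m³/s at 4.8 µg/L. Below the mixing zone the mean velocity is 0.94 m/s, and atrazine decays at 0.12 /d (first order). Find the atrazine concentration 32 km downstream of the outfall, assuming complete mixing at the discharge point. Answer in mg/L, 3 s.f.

4.6 ML/d = 0.05324 m³/s.
4.8 µg/L = 0.0048 mg/L.
After complete mixing, C₀ = (0.05324·0.057 + 1.9·0.0048) / 1.953 = 0.006223 mg/L.
Travel time t = 3.2e+04 m / 0.94 m/s = 3.404e+04 s = 0.394 d.
C = 0.006223·exp(−0.12·0.394) = 0.006223·0.9538 = 0.005935 mg/L.

0.00594 mg/L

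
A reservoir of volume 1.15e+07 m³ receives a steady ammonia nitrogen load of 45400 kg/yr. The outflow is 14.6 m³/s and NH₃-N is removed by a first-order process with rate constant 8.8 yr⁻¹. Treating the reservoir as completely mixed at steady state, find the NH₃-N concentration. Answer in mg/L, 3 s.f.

0.0808 mg/L

Outflow Q = 14.6 m³/s × 3.156e+07 s/yr = 4.607e+08 m³/yr.
Steady-state CSTR mass balance: W = Q·C + k·V·C, so C = W/(Q + kV).
Q + kV = 4.607e+08 + 8.8·1.15e+07 = 5.619e+08 m³/yr.
C = 45400/5.619e+08 = 8.079e-05 kg/m³ = 0.08079 mg/L.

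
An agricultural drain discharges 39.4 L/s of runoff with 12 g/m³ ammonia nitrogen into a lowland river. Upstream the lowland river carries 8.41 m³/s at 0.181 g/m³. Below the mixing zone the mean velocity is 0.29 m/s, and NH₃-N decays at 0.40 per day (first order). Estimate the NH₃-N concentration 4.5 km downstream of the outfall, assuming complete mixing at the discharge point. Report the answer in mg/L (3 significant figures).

39.4 L/s = 0.0394 m³/s.
After complete mixing, C₀ = (0.0394·12 + 8.41·0.181) / 8.449 = 0.2361 mg/L.
Travel time t = 4500 m / 0.29 m/s = 1.552e+04 s = 0.1796 d.
C = 0.2361·exp(−0.40·0.1796) = 0.2361·0.9307 = 0.2197 mg/L.

0.220 mg/L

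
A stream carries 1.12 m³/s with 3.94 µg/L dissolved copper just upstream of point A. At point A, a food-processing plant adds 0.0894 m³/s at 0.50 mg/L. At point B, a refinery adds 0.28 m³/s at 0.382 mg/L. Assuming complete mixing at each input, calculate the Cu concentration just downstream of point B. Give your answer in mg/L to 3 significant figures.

0.105 mg/L

3.94 µg/L = 0.00394 mg/L.
After input A: C = (1.12·0.00394 + 0.0894·0.5) / 1.209 = 0.04061 mg/L.
After input B: C = (1.209·0.04061 + 0.28·0.382) / 1.489 = 0.1048 mg/L.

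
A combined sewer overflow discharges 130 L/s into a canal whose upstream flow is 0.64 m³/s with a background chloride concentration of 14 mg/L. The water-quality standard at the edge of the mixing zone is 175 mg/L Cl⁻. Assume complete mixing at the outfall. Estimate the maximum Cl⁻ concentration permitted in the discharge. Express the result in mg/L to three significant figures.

130 L/s = 0.13 m³/s.
Mass balance: 175·0.77 = 0.13·Cₑ + 0.64·14.
Cₑ = (134.8 − 8.96) / 0.13 = 967.6 mg/L.

968 mg/L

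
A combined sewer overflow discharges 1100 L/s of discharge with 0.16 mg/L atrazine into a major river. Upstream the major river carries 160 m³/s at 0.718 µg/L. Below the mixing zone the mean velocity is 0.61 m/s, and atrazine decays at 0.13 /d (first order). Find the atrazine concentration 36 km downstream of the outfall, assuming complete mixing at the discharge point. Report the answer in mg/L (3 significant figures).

1100 L/s = 1.1 m³/s.
0.718 µg/L = 0.000718 mg/L.
After complete mixing, C₀ = (1.1·0.16 + 160·0.000718) / 161.1 = 0.001806 mg/L.
Travel time t = 3.6e+04 m / 0.61 m/s = 5.902e+04 s = 0.6831 d.
C = 0.001806·exp(−0.13·0.6831) = 0.001806·0.915 = 0.001652 mg/L.

0.00165 mg/L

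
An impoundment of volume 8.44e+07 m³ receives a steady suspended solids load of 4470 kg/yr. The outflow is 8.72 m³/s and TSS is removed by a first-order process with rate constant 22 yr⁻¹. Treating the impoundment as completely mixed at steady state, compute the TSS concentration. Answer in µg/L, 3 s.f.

Outflow Q = 8.72 m³/s × 3.156e+07 s/yr = 2.752e+08 m³/yr.
Steady-state CSTR mass balance: W = Q·C + k·V·C, so C = W/(Q + kV).
Q + kV = 2.752e+08 + 22·8.44e+07 = 2.132e+09 m³/yr.
C = 4470/2.132e+09 = 2.097e-06 kg/m³ = 0.002097 mg/L = 2.097 µg/L.

2.10 µg/L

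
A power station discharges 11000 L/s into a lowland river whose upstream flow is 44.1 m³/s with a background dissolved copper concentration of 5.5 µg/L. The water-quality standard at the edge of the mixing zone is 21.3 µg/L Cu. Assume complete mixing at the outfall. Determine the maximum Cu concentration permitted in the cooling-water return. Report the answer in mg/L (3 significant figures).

0.0846 mg/L

11000 L/s = 11 m³/s.
5.5 µg/L = 0.0055 mg/L.
21.3 µg/L = 0.0213 mg/L.
Mass balance: 0.0213·55.1 = 11·Cₑ + 44.1·0.0055.
Cₑ = (1.174 − 0.2425) / 11 = 0.08464 mg/L.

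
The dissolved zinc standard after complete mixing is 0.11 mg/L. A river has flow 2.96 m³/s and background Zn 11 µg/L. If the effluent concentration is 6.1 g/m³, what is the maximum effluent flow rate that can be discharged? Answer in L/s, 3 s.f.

11 µg/L = 0.011 mg/L.
Mass balance at complete mixing: C_std·(Q_w + Q_r) = Q_w·C_e + Q_r·C_b.
Rearranging, Q_w = Q_r·(C_std − C_b)/(C_e − C_std) = 2.96·(0.11 − 0.011) / (6.1 − 0.11) = 0.04892 m³/s.
= 48.92 L/s.

48.9 L/s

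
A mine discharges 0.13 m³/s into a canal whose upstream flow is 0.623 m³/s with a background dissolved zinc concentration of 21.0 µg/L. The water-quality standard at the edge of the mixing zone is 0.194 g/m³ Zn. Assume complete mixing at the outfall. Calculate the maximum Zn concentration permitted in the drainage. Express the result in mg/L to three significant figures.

1.02 mg/L

21.0 µg/L = 0.021 mg/L.
Mass balance: 0.194·0.753 = 0.13·Cₑ + 0.623·0.021.
Cₑ = (0.1461 − 0.01308) / 0.13 = 1.023 mg/L.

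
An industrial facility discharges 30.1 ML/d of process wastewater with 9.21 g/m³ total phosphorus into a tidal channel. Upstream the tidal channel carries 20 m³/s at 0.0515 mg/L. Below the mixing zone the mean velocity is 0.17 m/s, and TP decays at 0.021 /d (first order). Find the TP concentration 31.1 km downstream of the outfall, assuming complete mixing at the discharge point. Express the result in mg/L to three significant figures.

0.199 mg/L

30.1 ML/d = 0.3484 m³/s.
After complete mixing, C₀ = (0.3484·9.21 + 20·0.0515) / 20.35 = 0.2083 mg/L.
Travel time t = 3.11e+04 m / 0.17 m/s = 1.829e+05 s = 2.117 d.
C = 0.2083·exp(−0.021·2.117) = 0.2083·0.9565 = 0.1992 mg/L.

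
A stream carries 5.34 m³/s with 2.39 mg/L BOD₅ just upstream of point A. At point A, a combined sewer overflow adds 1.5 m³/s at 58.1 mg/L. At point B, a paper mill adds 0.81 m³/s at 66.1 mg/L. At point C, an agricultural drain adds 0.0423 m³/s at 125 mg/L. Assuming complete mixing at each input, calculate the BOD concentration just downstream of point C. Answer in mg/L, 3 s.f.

After input A: C = (5.34·2.39 + 1.5·58.1) / 6.84 = 14.61 mg/L.
After input B: C = (6.84·14.61 + 0.81·66.1) / 7.65 = 20.06 mg/L.
After input C: C = (7.65·20.06 + 0.0423·125) / 7.692 = 20.64 mg/L.

20.6 mg/L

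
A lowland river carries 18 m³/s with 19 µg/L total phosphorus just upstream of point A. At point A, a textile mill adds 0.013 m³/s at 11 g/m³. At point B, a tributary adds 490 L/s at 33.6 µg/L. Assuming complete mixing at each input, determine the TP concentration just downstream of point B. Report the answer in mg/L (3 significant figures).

19 µg/L = 0.019 mg/L.
After input A: C = (18·0.019 + 0.013·11) / 18.01 = 0.02692 mg/L.
490 L/s = 0.49 m³/s.
33.6 µg/L = 0.0336 mg/L.
After input B: C = (18.01·0.02692 + 0.49·0.0336) / 18.5 = 0.0271 mg/L.

0.0271 mg/L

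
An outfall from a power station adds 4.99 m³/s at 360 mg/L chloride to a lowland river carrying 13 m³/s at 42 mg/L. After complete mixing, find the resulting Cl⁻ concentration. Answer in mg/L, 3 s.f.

130 mg/L

By mass balance at complete mixing, C = (4.99·360 + 13·42) / (4.99 + 13) = 2342/17.99 = 130.2 mg/L.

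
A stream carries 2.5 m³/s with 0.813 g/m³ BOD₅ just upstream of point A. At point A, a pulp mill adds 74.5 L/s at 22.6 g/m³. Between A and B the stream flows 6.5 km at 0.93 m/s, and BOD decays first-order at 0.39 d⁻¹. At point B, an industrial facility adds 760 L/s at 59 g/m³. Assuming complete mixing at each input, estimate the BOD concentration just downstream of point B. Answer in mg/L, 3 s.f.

14.5 mg/L

74.5 L/s = 0.0745 m³/s.
After input A: C = (2.5·0.813 + 0.0745·22.6) / 2.575 = 1.443 mg/L.
Over the 6.5 km reach to input B (t = 6989 s = 0.08089 d), decay gives C = 1.443·exp(−0.39·0.08089) = 1.399 mg/L.
760 L/s = 0.76 m³/s.
After input B: C = (2.575·1.399 + 0.76·59) / 3.335 = 14.53 mg/L.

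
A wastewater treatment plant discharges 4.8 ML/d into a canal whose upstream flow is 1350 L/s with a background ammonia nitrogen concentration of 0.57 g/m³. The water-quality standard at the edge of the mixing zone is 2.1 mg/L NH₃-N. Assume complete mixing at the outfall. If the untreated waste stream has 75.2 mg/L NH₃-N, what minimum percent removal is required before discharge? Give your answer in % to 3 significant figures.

4.8 ML/d = 0.05556 m³/s.
1350 L/s = 1.35 m³/s.
Mass balance: 2.1·1.406 = 0.05556·Cₑ + 1.35·0.57.
Cₑ = (2.952 − 0.7695) / 0.05556 = 39.28 mg/L.
Required removal = 1 − 39.28/75.2 = 47.77 %.

47.8 %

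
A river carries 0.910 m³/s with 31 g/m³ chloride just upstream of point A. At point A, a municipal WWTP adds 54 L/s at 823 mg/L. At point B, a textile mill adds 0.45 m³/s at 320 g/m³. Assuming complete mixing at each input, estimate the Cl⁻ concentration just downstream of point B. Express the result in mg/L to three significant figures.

54 L/s = 0.054 m³/s.
After input A: C = (0.91·31 + 0.054·823) / 0.964 = 75.37 mg/L.
After input B: C = (0.964·75.37 + 0.45·320) / 1.414 = 153.2 mg/L.

153 mg/L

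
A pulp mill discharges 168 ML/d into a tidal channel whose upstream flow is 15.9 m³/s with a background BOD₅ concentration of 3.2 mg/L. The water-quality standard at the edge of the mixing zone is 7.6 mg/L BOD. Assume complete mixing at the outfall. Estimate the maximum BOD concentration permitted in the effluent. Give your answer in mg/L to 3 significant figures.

168 ML/d = 1.944 m³/s.
Mass balance: 7.6·17.84 = 1.944·Cₑ + 15.9·3.2.
Cₑ = (135.6 − 50.88) / 1.944 = 43.58 mg/L.

43.6 mg/L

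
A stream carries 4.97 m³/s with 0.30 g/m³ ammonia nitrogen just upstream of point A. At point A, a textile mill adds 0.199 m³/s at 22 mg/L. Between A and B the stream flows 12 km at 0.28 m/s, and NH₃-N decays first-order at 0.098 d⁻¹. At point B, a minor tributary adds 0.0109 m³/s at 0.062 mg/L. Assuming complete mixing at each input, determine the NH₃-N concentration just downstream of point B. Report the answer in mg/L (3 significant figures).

1.08 mg/L

After input A: C = (4.97·0.3 + 0.199·22) / 5.169 = 1.135 mg/L.
Over the 12 km reach to input B (t = 4.286e+04 s = 0.496 d), decay gives C = 1.135·exp(−0.098·0.496) = 1.082 mg/L.
After input B: C = (5.169·1.082 + 0.0109·0.062) / 5.18 = 1.079 mg/L.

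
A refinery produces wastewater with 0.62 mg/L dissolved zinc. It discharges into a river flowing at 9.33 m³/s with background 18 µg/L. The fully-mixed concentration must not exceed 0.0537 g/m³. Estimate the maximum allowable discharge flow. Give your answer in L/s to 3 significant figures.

588 L/s

18 µg/L = 0.018 mg/L.
Mass balance at complete mixing: C_std·(Q_w + Q_r) = Q_w·C_e + Q_r·C_b.
Rearranging, Q_w = Q_r·(C_std − C_b)/(C_e − C_std) = 9.33·(0.0537 − 0.018) / (0.62 − 0.0537) = 0.5882 m³/s.
= 588.2 L/s.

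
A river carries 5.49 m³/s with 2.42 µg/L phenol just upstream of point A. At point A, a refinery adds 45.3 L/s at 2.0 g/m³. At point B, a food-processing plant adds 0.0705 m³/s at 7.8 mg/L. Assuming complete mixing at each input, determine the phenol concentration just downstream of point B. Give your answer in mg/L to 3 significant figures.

0.117 mg/L

2.42 µg/L = 0.00242 mg/L.
45.3 L/s = 0.0453 m³/s.
After input A: C = (5.49·0.00242 + 0.0453·2) / 5.535 = 0.01877 mg/L.
After input B: C = (5.535·0.01877 + 0.0705·7.8) / 5.606 = 0.1166 mg/L.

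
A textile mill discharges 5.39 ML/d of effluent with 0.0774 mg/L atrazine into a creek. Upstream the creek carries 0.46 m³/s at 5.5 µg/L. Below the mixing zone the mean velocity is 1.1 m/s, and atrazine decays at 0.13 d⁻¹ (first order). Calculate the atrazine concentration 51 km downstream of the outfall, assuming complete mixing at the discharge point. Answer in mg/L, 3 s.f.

5.39 ML/d = 0.06238 m³/s.
5.5 µg/L = 0.0055 mg/L.
After complete mixing, C₀ = (0.06238·0.0774 + 0.46·0.0055) / 0.5224 = 0.01409 mg/L.
Travel time t = 5.1e+04 m / 1.1 m/s = 4.636e+04 s = 0.5366 d.
C = 0.01409·exp(−0.13·0.5366) = 0.01409·0.9326 = 0.01314 mg/L.

0.0131 mg/L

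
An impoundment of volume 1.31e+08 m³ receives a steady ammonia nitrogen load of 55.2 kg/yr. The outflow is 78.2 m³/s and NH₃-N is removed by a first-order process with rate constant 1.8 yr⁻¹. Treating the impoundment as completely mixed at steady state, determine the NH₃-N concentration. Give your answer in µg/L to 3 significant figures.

Outflow Q = 78.2 m³/s × 3.156e+07 s/yr = 2.468e+09 m³/yr.
Steady-state CSTR mass balance: W = Q·C + k·V·C, so C = W/(Q + kV).
Q + kV = 2.468e+09 + 1.8·1.31e+08 = 2.704e+09 m³/yr.
C = 55.2/2.704e+09 = 2.042e-08 kg/m³ = 2.042e-05 mg/L = 0.02042 µg/L.

0.0204 µg/L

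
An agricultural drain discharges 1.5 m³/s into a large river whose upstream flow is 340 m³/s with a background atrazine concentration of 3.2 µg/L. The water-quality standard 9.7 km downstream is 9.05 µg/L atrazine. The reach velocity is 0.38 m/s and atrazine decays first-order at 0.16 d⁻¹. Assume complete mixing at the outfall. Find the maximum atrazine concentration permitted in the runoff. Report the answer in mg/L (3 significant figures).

3.2 µg/L = 0.0032 mg/L.
9.05 µg/L = 0.00905 mg/L.
Travel time to the compliance point: t = 9700/0.38 = 2.553e+04 s = 0.2954 d; decay factor exp(−0.16·0.2954) = 0.9538.
So the concentration just after mixing may be at most 0.00905/0.9538 = 0.009488 mg/L.
Mass balance: 0.009488·341.5 = 1.5·Cₑ + 340·0.0032.
Cₑ = (3.24 − 1.088) / 1.5 = 1.435 mg/L.

1.43 mg/L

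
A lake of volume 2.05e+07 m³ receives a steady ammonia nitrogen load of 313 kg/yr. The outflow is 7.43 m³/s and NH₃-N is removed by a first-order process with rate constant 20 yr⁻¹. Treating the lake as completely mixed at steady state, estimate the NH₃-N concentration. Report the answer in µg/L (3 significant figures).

Outflow Q = 7.43 m³/s × 3.156e+07 s/yr = 2.345e+08 m³/yr.
Steady-state CSTR mass balance: W = Q·C + k·V·C, so C = W/(Q + kV).
Q + kV = 2.345e+08 + 20·2.05e+07 = 6.445e+08 m³/yr.
C = 313/6.445e+08 = 4.857e-07 kg/m³ = 0.0004857 mg/L = 0.4857 µg/L.

0.486 µg/L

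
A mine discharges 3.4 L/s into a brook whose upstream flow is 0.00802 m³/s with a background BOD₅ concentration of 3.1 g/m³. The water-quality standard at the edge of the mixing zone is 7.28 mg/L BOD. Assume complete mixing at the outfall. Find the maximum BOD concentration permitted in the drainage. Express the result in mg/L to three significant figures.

17.1 mg/L

3.4 L/s = 0.0034 m³/s.
Mass balance: 7.28·0.01142 = 0.0034·Cₑ + 0.00802·3.1.
Cₑ = (0.08314 − 0.02486) / 0.0034 = 17.14 mg/L.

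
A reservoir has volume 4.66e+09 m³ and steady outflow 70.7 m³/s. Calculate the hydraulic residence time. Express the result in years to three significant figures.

2.09 yr

Q = 70.7 m³/s × 3.156e+07 s/yr = 2.231e+09 m³/yr.
Hydraulic residence time τ = V/Q = 4.66e+09/2.231e+09 = 2.089 yr.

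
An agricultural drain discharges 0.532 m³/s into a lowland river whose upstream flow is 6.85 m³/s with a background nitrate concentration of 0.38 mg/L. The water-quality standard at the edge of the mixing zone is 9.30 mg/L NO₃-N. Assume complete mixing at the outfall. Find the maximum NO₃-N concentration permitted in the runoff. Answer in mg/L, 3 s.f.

124 mg/L

Mass balance: 9.3·7.382 = 0.532·Cₑ + 6.85·0.38.
Cₑ = (68.65 − 2.603) / 0.532 = 124.2 mg/L.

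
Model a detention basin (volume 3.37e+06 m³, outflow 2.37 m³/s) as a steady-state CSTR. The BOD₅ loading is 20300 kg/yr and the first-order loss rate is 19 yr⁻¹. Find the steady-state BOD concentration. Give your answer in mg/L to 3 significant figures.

0.146 mg/L

Outflow Q = 2.37 m³/s × 3.156e+07 s/yr = 7.479e+07 m³/yr.
Steady-state CSTR mass balance: W = Q·C + k·V·C, so C = W/(Q + kV).
Q + kV = 7.479e+07 + 19·3.37e+06 = 1.388e+08 m³/yr.
C = 20300/1.388e+08 = 0.0001462 kg/m³ = 0.1462 mg/L.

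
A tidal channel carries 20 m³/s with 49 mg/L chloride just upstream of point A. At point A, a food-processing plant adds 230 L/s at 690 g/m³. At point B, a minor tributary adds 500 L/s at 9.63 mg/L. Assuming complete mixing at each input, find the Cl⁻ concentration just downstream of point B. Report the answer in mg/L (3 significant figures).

230 L/s = 0.23 m³/s.
After input A: C = (20·49 + 0.23·690) / 20.23 = 56.29 mg/L.
500 L/s = 0.5 m³/s.
After input B: C = (20.23·56.29 + 0.5·9.63) / 20.73 = 55.16 mg/L.

55.2 mg/L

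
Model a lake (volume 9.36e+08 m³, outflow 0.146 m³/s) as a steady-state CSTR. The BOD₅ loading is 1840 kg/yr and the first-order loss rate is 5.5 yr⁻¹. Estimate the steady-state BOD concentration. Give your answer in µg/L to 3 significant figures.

0.357 µg/L

Outflow Q = 0.146 m³/s × 3.156e+07 s/yr = 4.607e+06 m³/yr.
Steady-state CSTR mass balance: W = Q·C + k·V·C, so C = W/(Q + kV).
Q + kV = 4.607e+06 + 5.5·9.36e+08 = 5.153e+09 m³/yr.
C = 1840/5.153e+09 = 3.571e-07 kg/m³ = 0.0003571 mg/L = 0.3571 µg/L.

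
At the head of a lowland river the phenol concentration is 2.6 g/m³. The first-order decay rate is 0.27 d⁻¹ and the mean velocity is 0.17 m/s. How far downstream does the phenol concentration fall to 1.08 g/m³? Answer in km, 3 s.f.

From C = C₀·e^(−kt), t = ln(C₀/C)/k = ln(2.6/1.08)/0.27 = 0.8786/0.27 = 3.254 d.
Distance = v·t = 0.17 m/s × 2.811e+05 s = 4.779e+04 m = 47.79 km.

47.8 km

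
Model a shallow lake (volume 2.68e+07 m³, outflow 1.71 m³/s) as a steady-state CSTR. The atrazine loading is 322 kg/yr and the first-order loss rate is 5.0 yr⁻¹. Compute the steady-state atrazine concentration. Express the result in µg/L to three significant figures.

1.71 µg/L

Outflow Q = 1.71 m³/s × 3.156e+07 s/yr = 5.396e+07 m³/yr.
Steady-state CSTR mass balance: W = Q·C + k·V·C, so C = W/(Q + kV).
Q + kV = 5.396e+07 + 5.0·2.68e+07 = 1.88e+08 m³/yr.
C = 322/1.88e+08 = 1.713e-06 kg/m³ = 0.001713 mg/L = 1.713 µg/L.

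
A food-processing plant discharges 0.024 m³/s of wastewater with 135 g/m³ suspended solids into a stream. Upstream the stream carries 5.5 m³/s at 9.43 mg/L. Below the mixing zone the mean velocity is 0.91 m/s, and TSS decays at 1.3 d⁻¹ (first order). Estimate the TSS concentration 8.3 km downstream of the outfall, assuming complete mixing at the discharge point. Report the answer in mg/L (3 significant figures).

After complete mixing, C₀ = (0.024·135 + 5.5·9.43) / 5.524 = 9.976 mg/L.
Travel time t = 8300 m / 0.91 m/s = 9121 s = 0.1056 d.
C = 9.976·exp(−1.3·0.1056) = 9.976·0.8718 = 8.696 mg/L.

8.70 mg/L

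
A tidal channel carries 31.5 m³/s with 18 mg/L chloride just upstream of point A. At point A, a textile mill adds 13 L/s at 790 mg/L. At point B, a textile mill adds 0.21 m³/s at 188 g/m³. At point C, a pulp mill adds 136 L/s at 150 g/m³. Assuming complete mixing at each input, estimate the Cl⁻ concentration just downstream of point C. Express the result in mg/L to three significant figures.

20.0 mg/L

13 L/s = 0.013 m³/s.
After input A: C = (31.5·18 + 0.013·790) / 31.51 = 18.32 mg/L.
After input B: C = (31.51·18.32 + 0.21·188) / 31.72 = 19.44 mg/L.
136 L/s = 0.136 m³/s.
After input C: C = (31.72·19.44 + 0.136·150) / 31.86 = 20 mg/L.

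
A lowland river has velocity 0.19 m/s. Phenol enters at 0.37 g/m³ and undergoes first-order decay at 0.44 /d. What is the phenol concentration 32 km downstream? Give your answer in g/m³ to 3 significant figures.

0.157 g/m³

Travel time t = 32 km / 0.19 m/s = 3.2e+04/0.19 = 1.684e+05 s = 1.949 d.
First-order decay: C = 0.37·exp(−0.44·1.949) = 0.37·0.4241 = 0.1569 g/m³.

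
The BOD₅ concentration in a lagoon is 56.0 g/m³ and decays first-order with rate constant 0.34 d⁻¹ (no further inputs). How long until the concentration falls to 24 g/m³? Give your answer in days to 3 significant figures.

2.49 d

t = ln(C₀/C)/k = ln(56.0/24)/0.34 = 0.8473/0.34 = 2.492 d.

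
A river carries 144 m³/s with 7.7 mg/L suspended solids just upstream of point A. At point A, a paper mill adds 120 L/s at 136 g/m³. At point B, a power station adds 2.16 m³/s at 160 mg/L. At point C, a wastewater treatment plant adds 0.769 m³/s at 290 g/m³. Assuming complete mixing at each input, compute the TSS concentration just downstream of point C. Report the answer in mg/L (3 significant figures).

120 L/s = 0.12 m³/s.
After input A: C = (144·7.7 + 0.12·136) / 144.1 = 7.807 mg/L.
After input B: C = (144.1·7.807 + 2.16·160) / 146.3 = 10.05 mg/L.
After input C: C = (146.3·10.05 + 0.769·290) / 147 = 11.52 mg/L.

11.5 mg/L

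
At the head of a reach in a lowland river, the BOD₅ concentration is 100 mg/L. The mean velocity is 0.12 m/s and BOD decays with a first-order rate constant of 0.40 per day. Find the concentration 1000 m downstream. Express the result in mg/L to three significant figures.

96.2 mg/L

Travel time t = 1000 m / 0.12 m/s = 1000/0.12 = 8333 s = 0.09645 d.
First-order decay: C = 100·exp(−0.40·0.09645) = 100·0.9622 = 96.22 mg/L.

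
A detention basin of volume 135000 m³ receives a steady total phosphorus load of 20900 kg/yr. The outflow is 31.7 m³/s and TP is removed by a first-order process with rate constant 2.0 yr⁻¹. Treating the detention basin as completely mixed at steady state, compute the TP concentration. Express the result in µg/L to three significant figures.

Outflow Q = 31.7 m³/s × 3.156e+07 s/yr = 1e+09 m³/yr.
Steady-state CSTR mass balance: W = Q·C + k·V·C, so C = W/(Q + kV).
Q + kV = 1e+09 + 2.0·135000 = 1.001e+09 m³/yr.
C = 20900/1.001e+09 = 2.089e-05 kg/m³ = 0.02089 mg/L = 20.89 µg/L.

20.9 µg/L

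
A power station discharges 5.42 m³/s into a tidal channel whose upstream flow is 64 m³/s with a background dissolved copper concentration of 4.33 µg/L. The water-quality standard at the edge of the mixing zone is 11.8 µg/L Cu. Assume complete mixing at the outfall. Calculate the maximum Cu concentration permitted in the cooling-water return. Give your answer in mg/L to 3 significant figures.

0.100 mg/L

4.33 µg/L = 0.00433 mg/L.
11.8 µg/L = 0.0118 mg/L.
Mass balance: 0.0118·69.42 = 5.42·Cₑ + 64·0.00433.
Cₑ = (0.8192 − 0.2771) / 5.42 = 0.1 mg/L.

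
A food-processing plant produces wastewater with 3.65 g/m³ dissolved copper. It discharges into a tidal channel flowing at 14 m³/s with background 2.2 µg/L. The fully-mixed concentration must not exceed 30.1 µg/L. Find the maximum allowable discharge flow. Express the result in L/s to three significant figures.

2.2 µg/L = 0.0022 mg/L.
30.1 µg/L = 0.0301 mg/L.
Mass balance at complete mixing: C_std·(Q_w + Q_r) = Q_w·C_e + Q_r·C_b.
Rearranging, Q_w = Q_r·(C_std − C_b)/(C_e − C_std) = 14·(0.0301 − 0.0022) / (3.65 − 0.0301) = 0.1079 m³/s.
= 107.9 L/s.

108 L/s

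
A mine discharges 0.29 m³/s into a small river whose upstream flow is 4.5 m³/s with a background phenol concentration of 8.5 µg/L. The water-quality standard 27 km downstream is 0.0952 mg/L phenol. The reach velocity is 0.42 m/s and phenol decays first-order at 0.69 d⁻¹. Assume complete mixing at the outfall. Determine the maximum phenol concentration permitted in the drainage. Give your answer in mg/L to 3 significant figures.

2.50 mg/L

8.5 µg/L = 0.0085 mg/L.
Travel time to the compliance point: t = 2.7e+04/0.42 = 6.429e+04 s = 0.744 d; decay factor exp(−0.69·0.744) = 0.5985.
So the concentration just after mixing may be at most 0.0952/0.5985 = 0.1591 mg/L.
Mass balance: 0.1591·4.79 = 0.29·Cₑ + 4.5·0.0085.
Cₑ = (0.762 − 0.03825) / 0.29 = 2.496 mg/L.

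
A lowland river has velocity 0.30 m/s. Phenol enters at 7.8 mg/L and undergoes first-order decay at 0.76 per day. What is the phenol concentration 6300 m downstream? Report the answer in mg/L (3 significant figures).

Travel time t = 6300 m / 0.30 m/s = 6300/0.30 = 2.1e+04 s = 0.2431 d.
First-order decay: C = 7.8·exp(−0.76·0.2431) = 7.8·0.8313 = 6.484 mg/L.

6.48 mg/L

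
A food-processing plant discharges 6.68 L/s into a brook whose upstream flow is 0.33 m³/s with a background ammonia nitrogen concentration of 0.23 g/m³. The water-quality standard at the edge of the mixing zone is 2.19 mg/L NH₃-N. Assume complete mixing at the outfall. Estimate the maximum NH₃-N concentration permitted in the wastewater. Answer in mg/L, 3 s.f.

6.68 L/s = 0.00668 m³/s.
Mass balance: 2.19·0.3367 = 0.00668·Cₑ + 0.33·0.23.
Cₑ = (0.7373 − 0.0759) / 0.00668 = 99.02 mg/L.

99.0 mg/L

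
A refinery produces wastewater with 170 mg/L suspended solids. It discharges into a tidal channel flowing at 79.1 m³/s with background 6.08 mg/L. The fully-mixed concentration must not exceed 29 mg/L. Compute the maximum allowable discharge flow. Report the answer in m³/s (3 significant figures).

Mass balance at complete mixing: C_std·(Q_w + Q_r) = Q_w·C_e + Q_r·C_b.
Rearranging, Q_w = Q_r·(C_std − C_b)/(C_e − C_std) = 79.1·(29 − 6.08) / (170 − 29) = 12.86 m³/s.

12.9 m³/s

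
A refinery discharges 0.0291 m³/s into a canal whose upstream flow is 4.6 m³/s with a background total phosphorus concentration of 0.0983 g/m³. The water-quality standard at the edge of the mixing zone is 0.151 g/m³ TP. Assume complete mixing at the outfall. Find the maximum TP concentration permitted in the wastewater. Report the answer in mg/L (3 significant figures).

Mass balance: 0.151·4.629 = 0.0291·Cₑ + 4.6·0.0983.
Cₑ = (0.699 − 0.4522) / 0.0291 = 8.482 mg/L.

8.48 mg/L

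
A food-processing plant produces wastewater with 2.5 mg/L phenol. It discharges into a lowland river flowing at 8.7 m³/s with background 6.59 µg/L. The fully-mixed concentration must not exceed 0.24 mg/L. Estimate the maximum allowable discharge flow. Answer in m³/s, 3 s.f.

6.59 µg/L = 0.00659 mg/L.
Mass balance at complete mixing: C_std·(Q_w + Q_r) = Q_w·C_e + Q_r·C_b.
Rearranging, Q_w = Q_r·(C_std − C_b)/(C_e − C_std) = 8.7·(0.24 − 0.00659) / (2.5 − 0.24) = 0.8985 m³/s.

0.899 m³/s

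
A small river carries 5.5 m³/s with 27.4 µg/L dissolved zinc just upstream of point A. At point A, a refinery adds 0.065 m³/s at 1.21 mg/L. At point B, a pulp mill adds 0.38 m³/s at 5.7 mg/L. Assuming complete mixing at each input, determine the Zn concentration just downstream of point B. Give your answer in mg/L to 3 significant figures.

27.4 µg/L = 0.0274 mg/L.
After input A: C = (5.5·0.0274 + 0.065·1.21) / 5.565 = 0.04121 mg/L.
After input B: C = (5.565·0.04121 + 0.38·5.7) / 5.945 = 0.4029 mg/L.

0.403 mg/L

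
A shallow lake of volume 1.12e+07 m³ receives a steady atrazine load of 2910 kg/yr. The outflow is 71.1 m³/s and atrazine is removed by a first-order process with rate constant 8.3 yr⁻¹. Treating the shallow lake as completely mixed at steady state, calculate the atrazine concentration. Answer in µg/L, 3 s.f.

1.25 µg/L

Outflow Q = 71.1 m³/s × 3.156e+07 s/yr = 2.244e+09 m³/yr.
Steady-state CSTR mass balance: W = Q·C + k·V·C, so C = W/(Q + kV).
Q + kV = 2.244e+09 + 8.3·1.12e+07 = 2.337e+09 m³/yr.
C = 2910/2.337e+09 = 1.245e-06 kg/m³ = 0.001245 mg/L = 1.245 µg/L.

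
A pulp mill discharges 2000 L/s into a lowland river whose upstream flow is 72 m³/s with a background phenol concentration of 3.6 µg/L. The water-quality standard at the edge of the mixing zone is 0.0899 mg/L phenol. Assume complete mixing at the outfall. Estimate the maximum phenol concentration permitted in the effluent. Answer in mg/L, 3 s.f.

2000 L/s = 2 m³/s.
3.6 µg/L = 0.0036 mg/L.
Mass balance: 0.0899·74 = 2·Cₑ + 72·0.0036.
Cₑ = (6.653 − 0.2592) / 2 = 3.197 mg/L.

3.20 mg/L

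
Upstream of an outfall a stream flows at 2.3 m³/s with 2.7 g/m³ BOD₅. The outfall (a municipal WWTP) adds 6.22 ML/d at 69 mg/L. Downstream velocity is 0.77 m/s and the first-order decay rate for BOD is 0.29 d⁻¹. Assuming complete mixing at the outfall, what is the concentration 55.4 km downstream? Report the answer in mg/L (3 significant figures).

6.22 ML/d = 0.07199 m³/s.
After complete mixing, C₀ = (0.07199·69 + 2.3·2.7) / 2.372 = 4.712 mg/L.
Travel time t = 5.54e+04 m / 0.77 m/s = 7.195e+04 s = 0.8327 d.
C = 4.712·exp(−0.29·0.8327) = 4.712·0.7855 = 3.701 mg/L.

3.70 mg/L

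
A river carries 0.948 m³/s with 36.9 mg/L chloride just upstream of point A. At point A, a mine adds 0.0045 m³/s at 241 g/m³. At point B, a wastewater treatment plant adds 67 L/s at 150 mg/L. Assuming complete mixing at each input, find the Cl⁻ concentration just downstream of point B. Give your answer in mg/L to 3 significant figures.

After input A: C = (0.948·36.9 + 0.0045·241) / 0.9525 = 37.86 mg/L.
67 L/s = 0.067 m³/s.
After input B: C = (0.9525·37.86 + 0.067·150) / 1.019 = 45.23 mg/L.

45.2 mg/L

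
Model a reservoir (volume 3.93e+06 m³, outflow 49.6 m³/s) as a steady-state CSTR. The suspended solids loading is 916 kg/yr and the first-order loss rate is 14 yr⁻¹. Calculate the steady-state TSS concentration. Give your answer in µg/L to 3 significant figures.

0.565 µg/L

Outflow Q = 49.6 m³/s × 3.156e+07 s/yr = 1.565e+09 m³/yr.
Steady-state CSTR mass balance: W = Q·C + k·V·C, so C = W/(Q + kV).
Q + kV = 1.565e+09 + 14·3.93e+06 = 1.62e+09 m³/yr.
C = 916/1.62e+09 = 5.653e-07 kg/m³ = 0.0005653 mg/L = 0.5653 µg/L.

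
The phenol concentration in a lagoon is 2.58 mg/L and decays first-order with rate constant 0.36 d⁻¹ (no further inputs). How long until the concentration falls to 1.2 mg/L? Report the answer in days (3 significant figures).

t = ln(C₀/C)/k = ln(2.58/1.2)/0.36 = 0.7655/0.36 = 2.126 d.

2.13 d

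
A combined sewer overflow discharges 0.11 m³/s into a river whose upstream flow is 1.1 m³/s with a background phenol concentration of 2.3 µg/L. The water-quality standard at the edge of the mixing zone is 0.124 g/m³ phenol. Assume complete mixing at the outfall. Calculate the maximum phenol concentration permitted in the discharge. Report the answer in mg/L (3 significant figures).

2.3 µg/L = 0.0023 mg/L.
Mass balance: 0.124·1.21 = 0.11·Cₑ + 1.1·0.0023.
Cₑ = (0.15 − 0.00253) / 0.11 = 1.341 mg/L.

1.34 mg/L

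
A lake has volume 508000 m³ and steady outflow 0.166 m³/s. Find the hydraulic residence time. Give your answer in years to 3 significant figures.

Q = 0.166 m³/s × 3.156e+07 s/yr = 5.239e+06 m³/yr.
Hydraulic residence time τ = V/Q = 508000/5.239e+06 = 0.09697 yr.

0.0970 yr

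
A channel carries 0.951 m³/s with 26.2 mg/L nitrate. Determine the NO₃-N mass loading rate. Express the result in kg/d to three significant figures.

2150 kg/d

Mass flux = Q·C = 0.951 m³/s × 26.2 g/m³ = 24.92 g/s.
= 24.92 g/s × 86.4 = 2153 kg/d.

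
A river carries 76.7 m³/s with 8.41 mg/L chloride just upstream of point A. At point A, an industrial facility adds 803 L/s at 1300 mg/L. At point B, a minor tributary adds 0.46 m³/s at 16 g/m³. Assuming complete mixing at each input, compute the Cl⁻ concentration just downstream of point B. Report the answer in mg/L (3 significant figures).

21.8 mg/L

803 L/s = 0.803 m³/s.
After input A: C = (76.7·8.41 + 0.803·1300) / 77.5 = 21.79 mg/L.
After input B: C = (77.5·21.79 + 0.46·16) / 77.96 = 21.76 mg/L.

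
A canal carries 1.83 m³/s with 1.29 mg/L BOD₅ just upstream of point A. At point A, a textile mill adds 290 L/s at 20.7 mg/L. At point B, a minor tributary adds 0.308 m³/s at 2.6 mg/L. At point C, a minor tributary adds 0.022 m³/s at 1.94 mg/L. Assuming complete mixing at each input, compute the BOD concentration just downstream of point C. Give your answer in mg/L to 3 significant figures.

3.76 mg/L

290 L/s = 0.29 m³/s.
After input A: C = (1.83·1.29 + 0.29·20.7) / 2.12 = 3.945 mg/L.
After input B: C = (2.12·3.945 + 0.308·2.6) / 2.428 = 3.775 mg/L.
After input C: C = (2.428·3.775 + 0.022·1.94) / 2.45 = 3.758 mg/L.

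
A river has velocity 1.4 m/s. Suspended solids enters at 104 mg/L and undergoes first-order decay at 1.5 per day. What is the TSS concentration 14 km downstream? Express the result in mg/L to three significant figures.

87.4 mg/L

Travel time t = 14 km / 1.4 m/s = 1.4e+04/1.4 = 1e+04 s = 0.1157 d.
First-order decay: C = 104·exp(−1.5·0.1157) = 104·0.8406 = 87.42 mg/L.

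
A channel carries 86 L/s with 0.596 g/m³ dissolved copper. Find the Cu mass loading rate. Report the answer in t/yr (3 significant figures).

86 L/s = 0.086 m³/s.
Mass flux = Q·C = 0.086 m³/s × 0.596 g/m³ = 0.05126 g/s.
= 0.05126 g/s × 31.56 = 1.618 t/yr.

1.62 t/yr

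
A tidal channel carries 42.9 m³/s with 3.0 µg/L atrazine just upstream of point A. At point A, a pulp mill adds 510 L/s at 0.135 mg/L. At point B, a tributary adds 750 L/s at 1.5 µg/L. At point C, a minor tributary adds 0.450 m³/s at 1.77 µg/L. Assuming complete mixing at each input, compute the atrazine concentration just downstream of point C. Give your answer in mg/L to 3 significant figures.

3.0 µg/L = 0.003 mg/L.
510 L/s = 0.51 m³/s.
After input A: C = (42.9·0.003 + 0.51·0.135) / 43.41 = 0.004551 mg/L.
750 L/s = 0.75 m³/s.
1.5 µg/L = 0.0015 mg/L.
After input B: C = (43.41·0.004551 + 0.75·0.0015) / 44.16 = 0.004499 mg/L.
1.77 µg/L = 0.00177 mg/L.
After input C: C = (44.16·0.004499 + 0.45·0.00177) / 44.61 = 0.004471 mg/L.

0.00447 mg/L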